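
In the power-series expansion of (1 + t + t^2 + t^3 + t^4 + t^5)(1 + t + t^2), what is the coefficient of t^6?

2

(1 + t + t^2 + t^3 + t^4 + t^5) has coefficients 1,1,1,1,1,1 for degrees 0…5.
(1 + t + t^2) has coefficients 1,1,1,0,0,0,0 for degrees 0…6.
[t^6] = 1·0 + 1·0 + 1·0 + 1·0 + 1·1 + 1·1 = 2.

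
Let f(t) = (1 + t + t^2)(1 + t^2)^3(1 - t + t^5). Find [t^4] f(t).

(1 + t + t^2) has coefficients 1,1,1 for degrees 0…2.
(1 + t^2)^3 has coefficients 1,0,3,0,3 for degrees 0…4.
Finally multiplying by (1 - t + t^5), the product of all factors after the first has coefficients 1,-1,3,-3,3 for degrees 0…4.
[t^4] = 1·3 + 1·(-3) + 1·3 = 3.

3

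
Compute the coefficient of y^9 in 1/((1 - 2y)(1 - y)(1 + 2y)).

341

The denominator gives the recurrence a_n = a_(n−1) + 4a_(n−2) − 4a_(n−3) for n ≥ 3; the numerator fixes a_0 = 1, a_1 = 1, a_2 = 5.
Iterating: 1, 1, 5, 5, 21, 21, 85, 85, 341, 341, so a_9 = 341.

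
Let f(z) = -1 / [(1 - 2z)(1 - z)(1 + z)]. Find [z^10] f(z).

-1365

Partial fractions give a closed form: a_n = (-4/3)·2^n + (1/2)·1^n + (-1/6)·(-1)^n.
At n = 10: a_10 = -1365.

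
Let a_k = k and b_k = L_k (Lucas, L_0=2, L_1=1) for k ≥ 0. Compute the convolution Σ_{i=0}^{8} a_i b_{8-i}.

187

This is [x^8] in the product of the two ordinary generating functions.
Σ = 0·47 + 1·29 + 2·18 + 3·11 + 4·7 + 5·4 + 6·3 + 7·1 + 8·2 = 187.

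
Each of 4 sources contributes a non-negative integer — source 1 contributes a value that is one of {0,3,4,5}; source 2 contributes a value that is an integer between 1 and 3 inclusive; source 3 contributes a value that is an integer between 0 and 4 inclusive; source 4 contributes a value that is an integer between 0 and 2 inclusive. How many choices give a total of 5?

The generating function for the choices is (1 + z^3 + z^4 + z^5)·(z + z^2 + z^3)·(1 + z + z^2 + z^3 + z^4)·(1 + z + z^2); the count is [z^5].
(1 + z^3 + z^4 + z^5) has coefficients 1,0,0,1,1,1 for degrees 0…5.
(z + z^2 + z^3) has coefficients 0,1,1,1,0,0 for degrees 0…5.
Multiplying by (1 + z + z^2 + z^3 + z^4) gives running coefficients 0,1,2,3,3,3 for degrees 0…5.
Finally multiplying by (1 + z + z^2), the product of all factors after the first has coefficients 0,1,3,6,8,9 for degrees 0…5.
[z^5] = 1·9 + 1·3 + 1·1 + 1·0 = 13.

13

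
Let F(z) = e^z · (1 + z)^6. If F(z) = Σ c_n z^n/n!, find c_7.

37633

The EGF product rule gives c_7 = Σ_{k_1+k_2=7} C(7; k_1,k_2) · ∏ g_i(k_i), where e^z gives (1)^k; (1+z)^6 gives the falling factorial (6)_k.
g_1(k) for k = 0…7: 1, 1, 1, 1, 1, 1, 1, 1.
g_2(k) for k = 0…7: 1, 6, 30, 120, 360, 720, 720, 0.
c_7 = Σ_k C(7,k)·g_1(k)·g_2(7−k) = 7·1·720 + 21·1·720 + 35·1·360 + 35·1·120 + 21·1·30 + 7·1·6 + 1·1·1 = 5040 + 15120 + 12600 + 4200 + 630 + 42 + 1 = 37633.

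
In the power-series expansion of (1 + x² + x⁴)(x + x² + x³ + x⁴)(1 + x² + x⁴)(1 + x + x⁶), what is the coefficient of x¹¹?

(1 + x² + x⁴) has coefficients 1,0,1,0,1 for degrees 0…4.
(x + x² + x³ + x⁴) has coefficients 0,1,1,1,1,0,0,0,0,0,0,0 for degrees 0…11.
Multiplying by (1 + x² + x⁴) gives running coefficients 0,1,1,2,2,2,2,1,1,0,0,0 for degrees 0…11.
Finally multiplying by (1 + x + x⁶), the product of all factors after the first has coefficients 0,1,2,3,4,4,4,4,3,3,2,2 for degrees 0…11.
[x¹¹] = 1·2 + 1·3 + 1·4 = 9.

9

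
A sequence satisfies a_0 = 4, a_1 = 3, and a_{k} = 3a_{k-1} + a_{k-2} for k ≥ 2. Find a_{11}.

595791

The ordinary generating function has denominator 1 - 3x - x^2.
Iterating the recurrence: a_0,…,a_{11} = 4, 3, 13, 42, 139, 459, 1516, 5007, 16537, 54618, 180391, 595791.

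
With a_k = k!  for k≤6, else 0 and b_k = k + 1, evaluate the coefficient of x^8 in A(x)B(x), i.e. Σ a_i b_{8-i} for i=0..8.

Write out a_i and b_{8-i} for i = 0,…,8 and sum the products.
Σ = 1·9 + 1·8 + 2·7 + 6·6 + 24·5 + 120·4 + 720·3 + 0·2 + 0·1 = 2827.

2827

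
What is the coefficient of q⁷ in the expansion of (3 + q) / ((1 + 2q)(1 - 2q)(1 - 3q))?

Partial fractions give a closed form: a_n = (1/2)·(-2)^n + (-7/2)·2^n + (6)·3^n.
At n = 7: a_7 = 12610.

12610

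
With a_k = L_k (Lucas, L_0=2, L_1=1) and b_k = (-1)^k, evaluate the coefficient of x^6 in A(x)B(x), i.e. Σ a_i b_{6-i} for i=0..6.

14

This is [x^6] in the product of the two ordinary generating functions.
Σ = 2·1 + 1·(-1) + 3·1 + 4·(-1) + 7·1 + 11·(-1) + 18·1 = 14.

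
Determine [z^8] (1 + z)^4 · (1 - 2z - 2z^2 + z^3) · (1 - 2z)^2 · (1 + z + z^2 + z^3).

(1 + z)^4 has coefficients 1,4,6,4,1 for degrees 0…4.
(1 - 2z - 2z^2 + z^3) has coefficients 1,-2,-2,1,0,0,0,0,0 for degrees 0…8.
Multiplying by (1 - 2z)^2 gives running coefficients 1,-6,10,1,-12,4,0,0,0 for degrees 0…8.
Finally multiplying by (1 + z + z^2 + z^3), the product of all factors after the first has coefficients 1,-5,5,6,-7,3,-7,-8,4 for degrees 0…8.
[z^8] = 1·4 + 4·(-8) + 6·(-7) + 4·3 + 1·(-7) = -65.

-65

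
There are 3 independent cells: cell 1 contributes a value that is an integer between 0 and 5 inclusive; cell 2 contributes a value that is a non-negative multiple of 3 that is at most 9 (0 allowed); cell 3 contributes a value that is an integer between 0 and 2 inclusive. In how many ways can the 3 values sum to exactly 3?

4

The generating function for the choices is (1 + q + q² + q³ + q⁴ + q⁵)·(1 + q³ + q⁶ + q⁹)·(1 + q + q²); the count is [q³].
(1 + q + q² + q³ + q⁴ + q⁵) has coefficients 1,1,1,1 for degrees 0…3.
(1 + q³ + q⁶ + q⁹) has coefficients 1,0,0,1 for degrees 0…3.
Finally multiplying by (1 + q + q²), the product of all factors after the first has coefficients 1,1,1,1 for degrees 0…3.
[q³] = 1·1 + 1·1 + 1·1 + 1·1 = 4.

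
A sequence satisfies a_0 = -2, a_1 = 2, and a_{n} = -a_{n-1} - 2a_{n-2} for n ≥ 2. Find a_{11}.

90

The ordinary generating function has denominator 1 + z + 2z^2.
Iterating the recurrence: a_0,…,a_{11} = -2, 2, 2, -6, 2, 10, -14, -6, 34, -22, -46, 90.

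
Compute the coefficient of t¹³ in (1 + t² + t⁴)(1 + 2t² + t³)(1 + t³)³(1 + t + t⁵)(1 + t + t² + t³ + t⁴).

131

(1 + t² + t⁴) has coefficients 1,0,1,0,1 for degrees 0…4.
(1 + 2t² + t³) has coefficients 1,0,2,1,0,0,0,0,0,0,0,0,0,0 for degrees 0…13.
Multiplying by (1 + t³)³ gives running coefficients 1,0,2,4,0,6,6,0,6,4,0,2,1,0 for degrees 0…13.
Multiplying by (1 + t + t⁵) gives running coefficients 1,1,2,6,4,7,12,8,10,10,10,8,3,7 for degrees 0…13.
Finally multiplying by (1 + t + t² + t³ + t⁴), the product of all factors after the first has coefficients 1,2,4,10,14,20,31,37,41,47,50,46,41,38 for degrees 0…13.
[t¹³] = 1·38 + 1·46 + 1·47 = 131.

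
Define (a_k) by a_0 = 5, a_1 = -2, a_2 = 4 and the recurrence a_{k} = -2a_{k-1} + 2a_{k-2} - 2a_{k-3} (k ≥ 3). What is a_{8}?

The ordinary generating function has denominator 1 + 2x - 2x^2 + 2x^3.
Iterating the recurrence: a_0,…,a_{8} = 5, -2, 4, -22, 56, -164, 484, -1408, 4112.

4112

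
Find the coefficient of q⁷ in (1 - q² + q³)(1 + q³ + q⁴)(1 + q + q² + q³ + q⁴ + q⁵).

(1 - q² + q³) has coefficients 1,0,-1,1 for degrees 0…3.
(1 + q³ + q⁴) has coefficients 1,0,0,1,1,0,0,0 for degrees 0…7.
Finally multiplying by (1 + q + q² + q³ + q⁴ + q⁵), the product of all factors after the first has coefficients 1,1,1,2,3,3,2,2 for degrees 0…7.
[q⁷] = 1·2 − 1·3 + 1·3 = 2.

2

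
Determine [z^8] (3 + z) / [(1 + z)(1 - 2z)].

Partial fractions give a closed form: a_n = (2/3)·(-1)^n + (7/3)·2^n.
At n = 8: a_8 = 598.

598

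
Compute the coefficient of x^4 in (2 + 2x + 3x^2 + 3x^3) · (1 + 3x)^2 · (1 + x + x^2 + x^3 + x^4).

(2 + 2x + 3x^2 + 3x^3) has coefficients 2,2,3,3 for degrees 0…3.
(1 + 3x)^2 has coefficients 1,6,9,0,0 for degrees 0…4.
Finally multiplying by (1 + x + x^2 + x^3 + x^4), the product of all factors after the first has coefficients 1,7,16,16,16 for degrees 0…4.
[x^4] = 2·16 + 2·16 + 3·16 + 3·7 = 133.

133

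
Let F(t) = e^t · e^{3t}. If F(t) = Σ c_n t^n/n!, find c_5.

1024

The EGF product rule gives c_5 = Σ_{k_1+k_2=5} C(5; k_1,k_2) · ∏ g_i(k_i), where e^t gives (1)^k; e^{3t} gives (3)^k.
g_1(k) for k = 0…5: 1, 1, 1, 1, 1, 1.
g_2(k) for k = 0…5: 1, 3, 9, 27, 81, 243.
c_5 = Σ_k C(5,k)·g_1(k)·g_2(5−k) = 1·1·243 + 5·1·81 + 10·1·27 + 10·1·9 + 5·1·3 + 1·1·1 = 243 + 405 + 270 + 90 + 15 + 1 = 1024.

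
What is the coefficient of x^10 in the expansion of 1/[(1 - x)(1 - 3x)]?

88573

Partial fractions give a closed form: a_n = (-1/2)·1^n + (3/2)·3^n.
At n = 10: a_10 = 88573.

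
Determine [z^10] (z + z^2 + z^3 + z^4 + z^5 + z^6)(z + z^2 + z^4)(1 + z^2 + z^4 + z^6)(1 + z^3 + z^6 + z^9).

19

(z + z^2 + z^3 + z^4 + z^5 + z^6) has coefficients 0,1,1,1,1,1,1 for degrees 0…6.
(z + z^2 + z^4) has coefficients 0,1,1,0,1,0,0,0,0,0,0 for degrees 0…10.
Multiplying by (1 + z^2 + z^4 + z^6) gives running coefficients 0,1,1,1,2,1,2,1,2,0,1 for degrees 0…10.
Finally multiplying by (1 + z^3 + z^6 + z^9), the product of all factors after the first has coefficients 0,1,1,1,3,2,3,4,4,3,5 for degrees 0…10.
[z^10] = 1·3 + 1·4 + 1·4 + 1·3 + 1·2 + 1·3 = 19.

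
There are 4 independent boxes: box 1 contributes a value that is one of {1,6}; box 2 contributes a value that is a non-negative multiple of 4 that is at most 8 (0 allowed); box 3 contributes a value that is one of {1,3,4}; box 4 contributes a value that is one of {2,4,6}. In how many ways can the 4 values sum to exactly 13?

4

The generating function for the choices is (t + t^6)·(1 + t^4 + t^8)·(t + t^3 + t^4)·(t^2 + t^4 + t^6); the count is [t^13].
(t + t^6) has coefficients 0,1,0,0,0,0,1 for degrees 0…6.
(1 + t^4 + t^8) has coefficients 1,0,0,0,1,0,0,0,1,0,0,0,0,0 for degrees 0…13.
Multiplying by (t + t^3 + t^4) gives running coefficients 0,1,0,1,1,1,0,1,1,1,0,1,1,0 for degrees 0…13.
Finally multiplying by (t^2 + t^4 + t^6), the product of all factors after the first has coefficients 0,0,0,1,0,2,1,3,1,3,2,3,1,3 for degrees 0…13.
[t^13] = 1·1 + 1·3 = 4.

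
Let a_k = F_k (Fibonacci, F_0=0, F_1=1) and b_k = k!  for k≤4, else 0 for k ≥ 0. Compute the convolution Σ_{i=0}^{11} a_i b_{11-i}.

This is [x^11] in the product of the two ordinary generating functions.
Σ = 0·0 + 1·0 + 1·0 + 2·0 + 3·0 + 5·0 + 8·0 + 13·24 + 21·6 + 34·2 + 55·1 + 89·1 = 650.

650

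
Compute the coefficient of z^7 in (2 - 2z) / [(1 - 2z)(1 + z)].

The denominator gives the recurrence a_n = a_(n−1) + 2a_(n−2) for n ≥ 2; the numerator fixes a_0 = 2, a_1 = 0.
Iterating: 2, 0, 4, 4, 12, 20, 44, 84, so a_7 = 84.

84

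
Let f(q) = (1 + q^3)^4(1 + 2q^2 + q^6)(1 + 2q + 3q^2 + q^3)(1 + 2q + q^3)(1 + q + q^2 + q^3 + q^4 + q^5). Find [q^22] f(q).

(1 + q^3)^4 has coefficients 1,0,0,4,0,0,6,0,0,4,0,0,1 for degrees 0…12.
(1 + 2q^2 + q^6) has coefficients 1,0,2,0,0,0,1,0,0,0,0,0,0,0,0,0,0,0,0,0,0,0,0 for degrees 0…22.
Multiplying by (1 + 2q + 3q^2 + q^3) gives running coefficients 1,2,5,5,6,2,1,2,3,1,0,0,0,0,0,0,0,0,0,0,0,0,0 for degrees 0…22.
Multiplying by (1 + 2q + q^3) gives running coefficients 1,4,9,16,18,19,10,10,9,8,4,3,1,0,0,0,0,0,0,0,0,0,0 for degrees 0…22.
Finally multiplying by (1 + q + q^2 + q^3 + q^4 + q^5), the product of all factors after the first has coefficients 1,5,14,30,48,67,76,82,82,74,60,44,35,25,16,8,4,1,0,0,0,0,0 for degrees 0…22.
[q^22] = 1·0 + 4·0 + 6·4 + 4·25 + 1·60 = 184.

184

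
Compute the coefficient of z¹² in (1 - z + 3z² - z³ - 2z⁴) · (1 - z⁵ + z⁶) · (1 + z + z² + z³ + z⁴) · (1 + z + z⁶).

3

(1 - z + 3z² - z³ - 2z⁴) has coefficients 1,-1,3,-1,-2 for degrees 0…4.
(1 - z⁵ + z⁶) has coefficients 1,0,0,0,0,-1,1,0,0,0,0,0,0 for degrees 0…12.
Multiplying by (1 + z + z² + z³ + z⁴) gives running coefficients 1,1,1,1,1,-1,0,0,0,0,1,0,0 for degrees 0…12.
Finally multiplying by (1 + z + z⁶), the product of all factors after the first has coefficients 1,2,2,2,2,0,0,1,1,1,2,0,0 for degrees 0…12.
[z¹²] = 1·0 − 1·0 + 3·2 − 1·1 − 2·1 = 3.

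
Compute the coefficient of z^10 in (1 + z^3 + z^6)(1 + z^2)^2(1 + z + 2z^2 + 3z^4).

(1 + z^3 + z^6) has coefficients 1,0,0,1,0,0,1 for degrees 0…6.
(1 + z^2)^2 has coefficients 1,0,2,0,1,0,0,0,0,0,0 for degrees 0…10.
Finally multiplying by (1 + z + 2z^2 + 3z^4), the product of all factors after the first has coefficients 1,1,4,2,8,1,8,0,3,0,0 for degrees 0…10.
[z^10] = 1·0 + 1·0 + 1·8 = 8.

8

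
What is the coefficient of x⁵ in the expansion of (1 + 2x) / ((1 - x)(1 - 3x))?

606

Partial fractions give a closed form: a_n = (-3/2)·1^n + (5/2)·3^n.
At n = 5: a_5 = 606.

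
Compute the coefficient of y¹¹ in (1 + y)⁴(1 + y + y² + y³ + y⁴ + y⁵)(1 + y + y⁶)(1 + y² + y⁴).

(1 + y)⁴ has coefficients 1,4,6,4,1 for degrees 0…4.
(1 + y + y² + y³ + y⁴ + y⁵) has coefficients 1,1,1,1,1,1,0,0,0,0,0,0 for degrees 0…11.
Multiplying by (1 + y + y⁶) gives running coefficients 1,2,2,2,2,2,2,1,1,1,1,1 for degrees 0…11.
Finally multiplying by (1 + y² + y⁴), the product of all factors after the first has coefficients 1,2,3,4,5,6,6,5,5,4,4,3 for degrees 0…11.
[y¹¹] = 1·3 + 4·4 + 6·4 + 4·5 + 1·5 = 68.

68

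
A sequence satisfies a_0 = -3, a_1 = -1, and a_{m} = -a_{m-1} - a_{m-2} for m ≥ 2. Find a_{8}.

The ordinary generating function has denominator 1 + y + y^2.
Iterating the recurrence: a_0,…,a_{8} = -3, -1, 4, -3, -1, 4, -3, -1, 4.

4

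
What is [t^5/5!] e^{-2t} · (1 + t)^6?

-32

The EGF product rule gives c_5 = Σ_{k_1+k_2=5} C(5; k_1,k_2) · ∏ g_i(k_i), where e^{-2t} gives (-2)^k; (1+t)^6 gives the falling factorial (6)_k.
g_1(k) for k = 0…5: 1, -2, 4, -8, 16, -32.
g_2(k) for k = 0…5: 1, 6, 30, 120, 360, 720.
c_5 = Σ_k C(5,k)·g_1(k)·g_2(5−k) = 1·1·720 + 5·(-2)·360 + 10·4·120 + 10·(-8)·30 + 5·16·6 + 1·(-32)·1 = 720 − 3600 + 4800 − 2400 + 480 − 32 = -32.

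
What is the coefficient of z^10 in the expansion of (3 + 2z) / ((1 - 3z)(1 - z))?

324767

Partial fractions give a closed form: a_n = (11/2)·3^n + (-5/2)·1^n.
At n = 10: a_10 = 324767.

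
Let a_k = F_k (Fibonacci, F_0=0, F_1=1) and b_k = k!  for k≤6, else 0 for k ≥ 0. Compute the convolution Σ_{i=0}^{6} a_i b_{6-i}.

175

Write out a_i and b_{6-i} for i = 0,…,6 and sum the products.
Σ = 0·720 + 1·120 + 1·24 + 2·6 + 3·2 + 5·1 + 8·1 = 175.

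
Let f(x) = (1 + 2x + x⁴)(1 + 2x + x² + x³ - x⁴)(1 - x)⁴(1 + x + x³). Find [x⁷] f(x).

3

(1 + 2x + x⁴) has coefficients 1,2,0,0,1 for degrees 0…4.
(1 + 2x + x² + x³ - x⁴) has coefficients 1,2,1,1,-1,0,0,0 for degrees 0…7.
Multiplying by (1 - x)⁴ gives running coefficients 1,-2,-1,5,-6,8,-9,5 for degrees 0…7.
Finally multiplying by (1 + x + x³), the product of all factors after the first has coefficients 1,-1,-3,5,-3,1,4,-10 for degrees 0…7.
[x⁷] = 1·(-10) + 2·4 + 1·5 = 3.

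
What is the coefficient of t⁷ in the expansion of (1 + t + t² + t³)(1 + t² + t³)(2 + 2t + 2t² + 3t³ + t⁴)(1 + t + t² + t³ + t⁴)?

90

(1 + t + t² + t³) has coefficients 1,1,1,1 for degrees 0…3.
(1 + t² + t³) has coefficients 1,0,1,1,0,0,0,0 for degrees 0…7.
Multiplying by (2 + 2t + 2t² + 3t³ + t⁴) gives running coefficients 2,2,4,7,5,5,4,1 for degrees 0…7.
Finally multiplying by (1 + t + t² + t³ + t⁴), the product of all factors after the first has coefficients 2,4,8,15,20,23,25,22 for degrees 0…7.
[t⁷] = 1·22 + 1·25 + 1·23 + 1·20 = 90.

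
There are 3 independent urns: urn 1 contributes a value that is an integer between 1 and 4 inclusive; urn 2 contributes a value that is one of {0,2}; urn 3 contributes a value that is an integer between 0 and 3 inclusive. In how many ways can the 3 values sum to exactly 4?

The generating function for the choices is (t + t² + t³ + t⁴)·(1 + t²)·(1 + t + t² + t³); the count is [t⁴].
(t + t² + t³ + t⁴) has coefficients 0,1,1,1,1 for degrees 0…4.
(1 + t²) has coefficients 1,0,1,0,0 for degrees 0…4.
Finally multiplying by (1 + t + t² + t³), the product of all factors after the first has coefficients 1,1,2,2,1 for degrees 0…4.
[t⁴] = 1·2 + 1·2 + 1·1 + 1·1 = 6.

6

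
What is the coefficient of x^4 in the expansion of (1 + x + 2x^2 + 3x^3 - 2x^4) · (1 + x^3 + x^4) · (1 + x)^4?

(1 + x + 2x^2 + 3x^3 - 2x^4) has coefficients 1,1,2,3,-2 for degrees 0…4.
(1 + x^3 + x^4) has coefficients 1,0,0,1,1 for degrees 0…4.
Finally multiplying by (1 + x)^4, the product of all factors after the first has coefficients 1,4,6,5,6 for degrees 0…4.
[x^4] = 1·6 + 1·5 + 2·6 + 3·4 − 2·1 = 33.

33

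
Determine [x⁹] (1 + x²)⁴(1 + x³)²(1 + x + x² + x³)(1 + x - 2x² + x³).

19

(1 + x²)⁴ has coefficients 1,0,4,0,6,0,4,0,1 for degrees 0…8.
(1 + x³)² has coefficients 1,0,0,2,0,0,1,0,0,0 for degrees 0…9.
Multiplying by (1 + x + x² + x³) gives running coefficients 1,1,1,3,2,2,3,1,1,1 for degrees 0…9.
Finally multiplying by (1 + x - 2x² + x³), the product of all factors after the first has coefficients 1,2,0,3,4,-1,4,2,-2,3 for degrees 0…9.
[x⁹] = 1·3 + 4·2 + 6·(-1) + 4·3 + 1·2 = 19.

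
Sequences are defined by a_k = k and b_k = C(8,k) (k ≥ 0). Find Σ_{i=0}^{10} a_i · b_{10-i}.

1536

Write out a_i and b_{10-i} for i = 0,…,10 and sum the products.
Σ = 0·0 + 1·0 + 2·1 + 3·8 + 4·28 + 5·56 + 6·70 + 7·56 + 8·28 + 9·8 + 10·1 = 1536.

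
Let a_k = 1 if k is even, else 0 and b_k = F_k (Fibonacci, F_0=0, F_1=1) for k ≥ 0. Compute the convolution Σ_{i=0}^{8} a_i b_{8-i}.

33

Write out a_i and b_{8-i} for i = 0,…,8 and sum the products.
Σ = 1·21 + 0·13 + 1·8 + 0·5 + 1·3 + 0·2 + 1·1 + 0·1 + 1·0 = 33.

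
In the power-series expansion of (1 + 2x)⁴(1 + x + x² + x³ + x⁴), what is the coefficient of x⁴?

(1 + 2x)⁴ has coefficients 1,8,24,32,16 for degrees 0…4.
(1 + x + x² + x³ + x⁴) has coefficients 1,1,1,1,1 for degrees 0…4.
[x⁴] = 1·1 + 8·1 + 24·1 + 32·1 + 16·1 = 81.

81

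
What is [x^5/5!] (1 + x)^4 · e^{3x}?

The EGF product rule gives c_5 = Σ_{k_1+k_2=5} C(5; k_1,k_2) · ∏ g_i(k_i), where (1+x)^4 gives the falling factorial (4)_k; e^{3x} gives (3)^k.
g_1(k) for k = 0…5: 1, 4, 12, 24, 24, 0.
g_2(k) for k = 0…5: 1, 3, 9, 27, 81, 243.
c_5 = Σ_k C(5,k)·g_1(k)·g_2(5−k) = 1·1·243 + 5·4·81 + 10·12·27 + 10·24·9 + 5·24·3 = 243 + 1620 + 3240 + 2160 + 360 = 7623.

7623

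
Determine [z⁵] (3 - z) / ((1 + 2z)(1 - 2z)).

Partial fractions give a closed form: a_n = (7/4)·(-2)^n + (5/4)·2^n.
At n = 5: a_5 = -16.

-16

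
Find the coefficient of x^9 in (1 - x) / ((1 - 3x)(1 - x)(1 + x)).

14762

The denominator gives the recurrence a_n = 3a_(n−1) + a_(n−2) − 3a_(n−3) for n ≥ 3; the numerator fixes a_0 = 1, a_1 = 2, a_2 = 7.
Iterating: 1, 2, 7, 20, 61, 182, 547, 1640, 4921, 14762, so a_9 = 14762.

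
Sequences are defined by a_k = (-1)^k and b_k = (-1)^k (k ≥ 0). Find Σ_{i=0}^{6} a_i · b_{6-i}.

7

This is [x^6] in the product of the two ordinary generating functions.
Σ = 1·1 − 1·(-1) + 1·1 − 1·(-1) + 1·1 − 1·(-1) + 1·1 = 7.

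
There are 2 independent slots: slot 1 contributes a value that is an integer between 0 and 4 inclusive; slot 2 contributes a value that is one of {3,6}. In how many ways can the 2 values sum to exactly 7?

The generating function for the choices is (1 + y + y^2 + y^3 + y^4)·(y^3 + y^6); the count is [y^7].
(1 + y + y^2 + y^3 + y^4) has coefficients 1,1,1,1,1 for degrees 0…4.
(y^3 + y^6) has coefficients 0,0,0,1,0,0,1,0 for degrees 0…7.
[y^7] = 1·0 + 1·1 + 1·0 + 1·0 + 1·1 = 2.

2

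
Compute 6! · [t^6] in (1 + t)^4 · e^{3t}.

The EGF product rule gives c_6 = Σ_{k_1+k_2=6} C(6; k_1,k_2) · ∏ g_i(k_i), where (1+t)^4 gives the falling factorial (4)_k; e^{3t} gives (3)^k.
g_1(k) for k = 0…6: 1, 4, 12, 24, 24, 0, 0.
g_2(k) for k = 0…6: 1, 3, 9, 27, 81, 243, 729.
c_6 = Σ_k C(6,k)·g_1(k)·g_2(6−k) = 1·1·729 + 6·4·243 + 15·12·81 + 20·24·27 + 15·24·9 = 729 + 5832 + 14580 + 12960 + 3240 = 37341.

37341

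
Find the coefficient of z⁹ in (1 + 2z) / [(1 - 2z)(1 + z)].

The denominator gives the recurrence a_n = a_(n−1) + 2a_(n−2) for n ≥ 2; the numerator fixes a_0 = 1, a_1 = 3.
Iterating: 1, 3, 5, 11, 21, 43, 85, 171, 341, 683, so a_9 = 683.

683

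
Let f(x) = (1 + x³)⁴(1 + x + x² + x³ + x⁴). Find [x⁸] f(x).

6

(1 + x³)⁴ has coefficients 1,0,0,4,0,0,6,0,0 for degrees 0…8.
(1 + x + x² + x³ + x⁴) has coefficients 1,1,1,1,1,0,0,0,0 for degrees 0…8.
[x⁸] = 1·0 + 4·0 + 6·1 = 6.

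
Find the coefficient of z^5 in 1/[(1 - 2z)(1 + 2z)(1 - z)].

Partial fractions give a closed form: a_n = (1)·2^n + (1/3)·(-2)^n + (-1/3)·1^n.
At n = 5: a_5 = 21.

21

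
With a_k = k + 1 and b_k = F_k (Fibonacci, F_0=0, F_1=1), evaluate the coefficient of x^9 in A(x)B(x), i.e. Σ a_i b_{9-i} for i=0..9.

221

The convolution is the t^9 coefficient of A(t)B(t).
Σ = 1·34 + 2·21 + 3·13 + 4·8 + 5·5 + 6·3 + 7·2 + 8·1 + 9·1 + 10·0 = 221.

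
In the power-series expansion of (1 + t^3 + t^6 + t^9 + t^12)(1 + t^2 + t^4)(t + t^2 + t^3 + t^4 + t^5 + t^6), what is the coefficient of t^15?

6

(1 + t^3 + t^6 + t^9 + t^12) has coefficients 1,0,0,1,0,0,1,0,0,1,0,0,1 for degrees 0…12.
(1 + t^2 + t^4) has coefficients 1,0,1,0,1,0,0,0,0,0,0,0,0,0,0,0 for degrees 0…15.
Finally multiplying by (t + t^2 + t^3 + t^4 + t^5 + t^6), the product of all factors after the first has coefficients 0,1,1,2,2,3,3,2,2,1,1,0,0,0,0,0 for degrees 0…15.
[t^15] = 1·0 + 1·0 + 1·1 + 1·3 + 1·2 = 6.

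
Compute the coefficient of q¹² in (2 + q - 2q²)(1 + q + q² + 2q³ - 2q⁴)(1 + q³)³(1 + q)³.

(2 + q - 2q²) has coefficients 2,1,-2 for degrees 0…2.
(1 + q + q² + 2q³ - 2q⁴) has coefficients 1,1,1,2,-2,0,0,0,0,0,0,0,0 for degrees 0…12.
Multiplying by (1 + q³)³ gives running coefficients 1,1,1,5,1,3,9,-3,3,7,-5,1,2 for degrees 0…12.
Finally multiplying by (1 + q)³, the product of all factors after the first has coefficients 1,4,7,12,20,22,26,34,24,16,22,10,-3 for degrees 0…12.
[q¹²] = 2·(-3) + 1·10 − 2·22 = -40.

-40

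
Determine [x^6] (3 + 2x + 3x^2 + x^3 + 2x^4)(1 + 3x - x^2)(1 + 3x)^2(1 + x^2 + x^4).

249

(3 + 2x + 3x^2 + x^3 + 2x^4) has coefficients 3,2,3,1,2 for degrees 0…4.
(1 + 3x - x^2) has coefficients 1,3,-1,0,0,0,0 for degrees 0…6.
Multiplying by (1 + 3x)^2 gives running coefficients 1,9,26,21,-9,0,0 for degrees 0…6.
Finally multiplying by (1 + x^2 + x^4), the product of all factors after the first has coefficients 1,9,27,30,18,30,17 for degrees 0…6.
[x^6] = 3·17 + 2·30 + 3·18 + 1·30 + 2·27 = 249.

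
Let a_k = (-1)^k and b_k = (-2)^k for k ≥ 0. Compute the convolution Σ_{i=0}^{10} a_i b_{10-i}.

Write out a_i and b_{10-i} for i = 0,…,10 and sum the products.
Σ = 1·1024 − 1·(-512) + 1·256 − 1·(-128) + 1·64 − 1·(-32) + 1·16 − 1·(-8) + 1·4 − 1·(-2) + 1·1 = 2047.

2047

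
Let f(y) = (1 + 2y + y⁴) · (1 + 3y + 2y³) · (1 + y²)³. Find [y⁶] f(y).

34

(1 + 2y + y⁴) has coefficients 1,2,0,0,1 for degrees 0…4.
(1 + 3y + 2y³) has coefficients 1,3,0,2,0,0,0 for degrees 0…6.
Finally multiplying by (1 + y²)³, the product of all factors after the first has coefficients 1,3,3,11,3,15,1 for degrees 0…6.
[y⁶] = 1·1 + 2·15 + 1·3 = 34.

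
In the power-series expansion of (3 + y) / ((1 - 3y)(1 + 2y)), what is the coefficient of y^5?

Partial fractions give a closed form: a_n = (2)·3^n + (1)·(-2)^n.
At n = 5: a_5 = 454.

454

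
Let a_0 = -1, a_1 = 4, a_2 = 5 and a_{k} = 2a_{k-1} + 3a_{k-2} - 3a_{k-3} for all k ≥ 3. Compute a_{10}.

The ordinary generating function has denominator 1 - 2z - 3z^2 + 3z^3.
Iterating the recurrence: a_0,…,a_{10} = -1, 4, 5, 25, 53, 166, 416, 1171, 3092, 8449, 22661.

22661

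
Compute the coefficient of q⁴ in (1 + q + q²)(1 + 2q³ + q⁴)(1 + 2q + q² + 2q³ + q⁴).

(1 + q + q²) has coefficients 1,1,1 for degrees 0…2.
(1 + 2q³ + q⁴) has coefficients 1,0,0,2,1 for degrees 0…4.
Finally multiplying by (1 + 2q + q² + 2q³ + q⁴), the product of all factors after the first has coefficients 1,2,1,4,6 for degrees 0…4.
[q⁴] = 1·6 + 1·4 + 1·1 = 11.

11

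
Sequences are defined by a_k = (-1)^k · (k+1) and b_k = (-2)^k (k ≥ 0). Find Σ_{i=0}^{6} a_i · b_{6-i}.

247

This is [x^6] in the product of the two ordinary generating functions.
Σ = 1·64 − 2·(-32) + 3·16 − 4·(-8) + 5·4 − 6·(-2) + 7·1 = 247.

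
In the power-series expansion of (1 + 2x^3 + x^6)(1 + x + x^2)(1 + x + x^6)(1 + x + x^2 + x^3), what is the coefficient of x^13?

(1 + 2x^3 + x^6) has coefficients 1,0,0,2,0,0,1 for degrees 0…6.
(1 + x + x^2) has coefficients 1,1,1,0,0,0,0,0,0,0,0,0,0,0 for degrees 0…13.
Multiplying by (1 + x + x^6) gives running coefficients 1,2,2,1,0,0,1,1,1,0,0,0,0,0 for degrees 0…13.
Finally multiplying by (1 + x + x^2 + x^3), the product of all factors after the first has coefficients 1,3,5,6,5,3,2,2,3,3,2,1,0,0 for degrees 0…13.
[x^13] = 1·0 + 2·2 + 1·2 = 6.

6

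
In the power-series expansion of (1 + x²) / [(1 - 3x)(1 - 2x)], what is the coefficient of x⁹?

The denominator gives the recurrence a_n = 5a_(n−1) − 6a_(n−2) for n ≥ 3; the numerator fixes a_0 = 1, a_1 = 5, a_2 = 20.
Iterating: 1, 5, 20, 70, 230, 730, 2270, 6970, 21230, 64330, so a_9 = 64330.

64330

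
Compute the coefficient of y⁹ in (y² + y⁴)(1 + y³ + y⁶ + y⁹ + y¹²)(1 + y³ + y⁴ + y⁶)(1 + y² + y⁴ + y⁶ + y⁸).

(y² + y⁴) has coefficients 0,0,1,0,1 for degrees 0…4.
(1 + y³ + y⁶ + y⁹ + y¹²) has coefficients 1,0,0,1,0,0,1,0,0,1 for degrees 0…9.
Multiplying by (1 + y³ + y⁴ + y⁶) gives running coefficients 1,0,0,2,1,0,3,1,0,3 for degrees 0…9.
Finally multiplying by (1 + y² + y⁴ + y⁶ + y⁸), the product of all factors after the first has coefficients 1,0,1,2,2,2,5,3,5,6 for degrees 0…9.
[y⁹] = 1·3 + 1·2 = 5.

5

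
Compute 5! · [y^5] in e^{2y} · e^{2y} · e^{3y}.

The EGF product rule gives c_5 = Σ_{k_1+k_2+k_3=5} C(5; k_1,k_2,k_3) · ∏ g_i(k_i), where e^{2y} gives (2)^k; e^{2y} gives (2)^k; e^{3y} gives (3)^k.
g_1(k) for k = 0…5: 1, 2, 4, 8, 16, 32.
g_2(k) for k = 0…5: 1, 2, 4, 8, 16, 32.
g_3(k) for k = 0…5: 1, 3, 9, 27, 81, 243.
First combine the last two factors: h(k) = Σ_j C(k,j)·g_2(j)·g_3(k−j) for k = 0…5: 1, 5, 25, 125, 625, 3125.
c_5 = Σ_k C(5,k)·g_1(k)·h(5−k) = 1·1·3125 + 5·2·625 + 10·4·125 + 10·8·25 + 5·16·5 + 1·32·1 = 3125 + 6250 + 5000 + 2000 + 400 + 32 = 16807.

16807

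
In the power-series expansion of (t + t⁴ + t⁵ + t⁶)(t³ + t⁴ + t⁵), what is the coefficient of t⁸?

(t + t⁴ + t⁵ + t⁶) has coefficients 0,1,0,0,1,1,1 for degrees 0…6.
(t³ + t⁴ + t⁵) has coefficients 0,0,0,1,1,1,0,0,0 for degrees 0…8.
[t⁸] = 1·0 + 1·1 + 1·1 + 1·0 = 2.

2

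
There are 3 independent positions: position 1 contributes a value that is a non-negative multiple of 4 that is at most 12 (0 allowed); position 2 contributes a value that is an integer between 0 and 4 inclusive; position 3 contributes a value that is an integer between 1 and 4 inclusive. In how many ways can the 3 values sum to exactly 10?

5

The generating function for the choices is (1 + y^4 + y^8 + y^12)·(1 + y + y^2 + y^3 + y^4)·(y + y^2 + y^3 + y^4); the count is [y^10].
(1 + y^4 + y^8 + y^12) has coefficients 1,0,0,0,1,0,0,0,1,0,0 for degrees 0…10.
(1 + y + y^2 + y^3 + y^4) has coefficients 1,1,1,1,1,0,0,0,0,0,0 for degrees 0…10.
Finally multiplying by (y + y^2 + y^3 + y^4), the product of all factors after the first has coefficients 0,1,2,3,4,4,3,2,1,0,0 for degrees 0…10.
[y^10] = 1·0 + 1·3 + 1·2 = 5.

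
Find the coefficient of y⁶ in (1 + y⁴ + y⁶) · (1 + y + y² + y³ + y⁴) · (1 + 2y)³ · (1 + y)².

134

(1 + y⁴ + y⁶) has coefficients 1,0,0,0,1,0,1 for degrees 0…6.
(1 + y + y² + y³ + y⁴) has coefficients 1,1,1,1,1,0,0 for degrees 0…6.
Multiplying by (1 + 2y)³ gives running coefficients 1,7,19,27,27,26,20 for degrees 0…6.
Finally multiplying by (1 + y)², the product of all factors after the first has coefficients 1,9,34,72,100,107,99 for degrees 0…6.
[y⁶] = 1·99 + 1·34 + 1·1 = 134.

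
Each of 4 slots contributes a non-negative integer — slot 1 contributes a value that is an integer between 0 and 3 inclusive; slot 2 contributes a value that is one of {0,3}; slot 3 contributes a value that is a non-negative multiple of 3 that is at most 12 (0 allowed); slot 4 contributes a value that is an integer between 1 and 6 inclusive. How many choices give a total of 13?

The generating function for the choices is (1 + y + y² + y³)·(1 + y³)·(1 + y³ + y⁶ + y⁹ + y¹²)·(y + y² + y³ + y⁴ + y⁵ + y⁶); the count is [y¹³].
(1 + y + y² + y³) has coefficients 1,1,1,1 for degrees 0…3.
(1 + y³) has coefficients 1,0,0,1,0,0,0,0,0,0,0,0,0,0 for degrees 0…13.
Multiplying by (1 + y³ + y⁶ + y⁹ + y¹²) gives running coefficients 1,0,0,2,0,0,2,0,0,2,0,0,2,0 for degrees 0…13.
Finally multiplying by (y + y² + y³ + y⁴ + y⁵ + y⁶), the product of all factors after the first has coefficients 0,1,1,1,3,3,3,4,4,4,4,4,4,4 for degrees 0…13.
[y¹³] = 1·4 + 1·4 + 1·4 + 1·4 = 16.

16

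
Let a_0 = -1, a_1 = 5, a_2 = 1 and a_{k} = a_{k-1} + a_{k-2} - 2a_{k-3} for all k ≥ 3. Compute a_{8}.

The ordinary generating function has denominator 1 - q - q^2 + 2q^3.
Iterating the recurrence: a_0,…,a_{8} = -1, 5, 1, 8, -1, 5, -12, -5, -27.

-27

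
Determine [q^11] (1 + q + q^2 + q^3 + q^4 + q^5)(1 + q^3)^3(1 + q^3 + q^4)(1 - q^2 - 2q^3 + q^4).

-12

(1 + q + q^2 + q^3 + q^4 + q^5) has coefficients 1,1,1,1,1,1 for degrees 0…5.
(1 + q^3)^3 has coefficients 1,0,0,3,0,0,3,0,0,1,0,0 for degrees 0…11.
Multiplying by (1 + q^3 + q^4) gives running coefficients 1,0,0,4,1,0,6,3,0,4,3,0 for degrees 0…11.
Finally multiplying by (1 - q^2 - 2q^3 + q^4), the product of all factors after the first has coefficients 1,0,-1,2,2,-4,-3,5,-5,-11,3,-1 for degrees 0…11.
[q^11] = 1·(-1) + 1·3 + 1·(-11) + 1·(-5) + 1·5 + 1·(-3) = -12.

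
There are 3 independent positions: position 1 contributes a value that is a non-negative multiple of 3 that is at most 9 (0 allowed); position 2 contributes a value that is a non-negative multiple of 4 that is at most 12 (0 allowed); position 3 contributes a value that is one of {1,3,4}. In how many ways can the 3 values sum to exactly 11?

3

The generating function for the choices is (1 + z^3 + z^6 + z^9)·(1 + z^4 + z^8 + z^12)·(z + z^3 + z^4); the count is [z^11].
(1 + z^3 + z^6 + z^9) has coefficients 1,0,0,1,0,0,1,0,0,1 for degrees 0…9.
(1 + z^4 + z^8 + z^12) has coefficients 1,0,0,0,1,0,0,0,1,0,0,0 for degrees 0…11.
Finally multiplying by (z + z^3 + z^4), the product of all factors after the first has coefficients 0,1,0,1,1,1,0,1,1,1,0,1 for degrees 0…11.
[z^11] = 1·1 + 1·1 + 1·1 + 1·0 = 3.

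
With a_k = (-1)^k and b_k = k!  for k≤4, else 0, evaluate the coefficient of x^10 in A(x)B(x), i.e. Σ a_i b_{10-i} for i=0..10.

20

Write out a_i and b_{10-i} for i = 0,…,10 and sum the products.
Σ = 1·0 − 1·0 + 1·0 − 1·0 + 1·0 − 1·0 + 1·24 − 1·6 + 1·2 − 1·1 + 1·1 = 20.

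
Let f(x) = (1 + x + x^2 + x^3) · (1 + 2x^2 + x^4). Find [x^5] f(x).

(1 + x + x^2 + x^3) has coefficients 1,1,1,1 for degrees 0…3.
(1 + 2x^2 + x^4) has coefficients 1,0,2,0,1,0 for degrees 0…5.
[x^5] = 1·0 + 1·1 + 1·0 + 1·2 = 3.

3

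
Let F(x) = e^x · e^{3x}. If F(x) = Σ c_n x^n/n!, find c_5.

The EGF product rule gives c_5 = Σ_{k_1+k_2=5} C(5; k_1,k_2) · ∏ g_i(k_i), where e^x gives (1)^k; e^{3x} gives (3)^k.
g_1(k) for k = 0…5: 1, 1, 1, 1, 1, 1.
g_2(k) for k = 0…5: 1, 3, 9, 27, 81, 243.
c_5 = Σ_k C(5,k)·g_1(k)·g_2(5−k) = 1·1·243 + 5·1·81 + 10·1·27 + 10·1·9 + 5·1·3 + 1·1·1 = 243 + 405 + 270 + 90 + 15 + 1 = 1024.

1024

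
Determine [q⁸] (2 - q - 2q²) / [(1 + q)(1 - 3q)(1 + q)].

5334

The denominator gives the recurrence a_n = a_(n−1) + 5a_(n−2) + 3a_(n−3) for n ≥ 3; the numerator fixes a_0 = 2, a_1 = 1, a_2 = 9.
Iterating: 2, 1, 9, 20, 68, 195, 595, 1774, 5334, so a_8 = 5334.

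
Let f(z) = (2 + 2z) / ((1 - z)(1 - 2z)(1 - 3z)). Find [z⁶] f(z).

7982

Partial fractions give a closed form: a_n = (2)·1^n + (-12)·2^n + (12)·3^n.
At n = 6: a_6 = 7982.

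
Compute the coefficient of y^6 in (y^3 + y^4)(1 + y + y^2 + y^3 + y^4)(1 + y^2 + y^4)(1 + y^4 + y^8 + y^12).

(y^3 + y^4) has coefficients 0,0,0,1,1 for degrees 0…4.
(1 + y + y^2 + y^3 + y^4) has coefficients 1,1,1,1,1,0,0 for degrees 0…6.
Multiplying by (1 + y^2 + y^4) gives running coefficients 1,1,2,2,3,2,2 for degrees 0…6.
Finally multiplying by (1 + y^4 + y^8 + y^12), the product of all factors after the first has coefficients 1,1,2,2,4,3,4 for degrees 0…6.
[y^6] = 1·2 + 1·2 = 4.

4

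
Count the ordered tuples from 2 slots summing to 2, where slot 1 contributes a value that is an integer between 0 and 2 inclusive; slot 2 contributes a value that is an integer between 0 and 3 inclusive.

3

The generating function for the choices is (1 + y + y^2)·(1 + y + y^2 + y^3); the count is [y^2].
(1 + y + y^2) has coefficients 1,1,1 for degrees 0…2.
(1 + y + y^2 + y^3) has coefficients 1,1,1 for degrees 0…2.
[y^2] = 1·1 + 1·1 + 1·1 = 3.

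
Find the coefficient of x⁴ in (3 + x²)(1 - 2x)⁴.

(3 + x²) has coefficients 3,0,1 for degrees 0…2.
(1 - 2x)⁴ has coefficients 1,-8,24,-32,16 for degrees 0…4.
[x⁴] = 3·16 + 1·24 = 72.

72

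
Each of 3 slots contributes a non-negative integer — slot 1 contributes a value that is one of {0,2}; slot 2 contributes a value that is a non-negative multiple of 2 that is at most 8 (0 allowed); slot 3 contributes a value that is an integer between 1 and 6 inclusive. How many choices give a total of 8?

The generating function for the choices is (1 + y^2)·(1 + y^2 + y^4 + y^6 + y^8)·(y + y^2 + y^3 + y^4 + y^5 + y^6); the count is [y^8].
(1 + y^2) has coefficients 1,0,1 for degrees 0…2.
(1 + y^2 + y^4 + y^6 + y^8) has coefficients 1,0,1,0,1,0,1,0,1 for degrees 0…8.
Finally multiplying by (y + y^2 + y^3 + y^4 + y^5 + y^6), the product of all factors after the first has coefficients 0,1,1,2,2,3,3,3,3 for degrees 0…8.
[y^8] = 1·3 + 1·3 = 6.

6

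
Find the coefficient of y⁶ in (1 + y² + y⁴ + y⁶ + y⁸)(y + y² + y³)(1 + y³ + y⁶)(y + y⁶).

(1 + y² + y⁴ + y⁶ + y⁸) has coefficients 1,0,1,0,1,0,1 for degrees 0…6.
(y + y² + y³) has coefficients 0,1,1,1,0,0,0 for degrees 0…6.
Multiplying by (1 + y³ + y⁶) gives running coefficients 0,1,1,1,1,1,1 for degrees 0…6.
Finally multiplying by (y + y⁶), the product of all factors after the first has coefficients 0,0,1,1,1,1,1 for degrees 0…6.
[y⁶] = 1·1 + 1·1 + 1·1 + 1·0 = 3.

3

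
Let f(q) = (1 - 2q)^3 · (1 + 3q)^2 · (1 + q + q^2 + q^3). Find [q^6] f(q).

(1 - 2q)^3 has coefficients 1,-6,12,-8 for degrees 0…3.
(1 + 3q)^2 has coefficients 1,6,9,0,0,0,0 for degrees 0…6.
Finally multiplying by (1 + q + q^2 + q^3), the product of all factors after the first has coefficients 1,7,16,16,15,9,0 for degrees 0…6.
[q^6] = 1·0 − 6·9 + 12·15 − 8·16 = -2.

-2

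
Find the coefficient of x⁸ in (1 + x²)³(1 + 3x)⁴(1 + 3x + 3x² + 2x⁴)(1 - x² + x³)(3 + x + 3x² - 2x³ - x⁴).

(1 + x²)³ has coefficients 1,0,3,0,3,0,1 for degrees 0…6.
(1 + 3x)⁴ has coefficients 1,12,54,108,81,0,0,0,0 for degrees 0…8.
Multiplying by (1 + 3x + 3x² + 2x⁴) gives running coefficients 1,15,93,306,569,591,351,216,162 for degrees 0…8.
Multiplying by (1 - x² + x³) gives running coefficients 1,15,92,292,491,378,88,194,402 for degrees 0…8.
Finally multiplying by (3 + x + 3x² - 2x³ - x⁴), the product of all factors after the first has coefficients 3,46,294,1011,2010,2302,1439,530,417 for degrees 0…8.
[x⁸] = 1·417 + 3·1439 + 3·2010 + 1·294 = 11058.

11058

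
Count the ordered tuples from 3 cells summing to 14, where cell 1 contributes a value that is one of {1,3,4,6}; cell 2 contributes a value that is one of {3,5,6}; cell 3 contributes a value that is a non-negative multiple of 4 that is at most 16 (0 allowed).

The generating function for the choices is (q + q³ + q⁴ + q⁶)·(q³ + q⁵ + q⁶)·(1 + q⁴ + q⁸ + q¹² + q¹⁶); the count is [q¹⁴].
(q + q³ + q⁴ + q⁶) has coefficients 0,1,0,1,1,0,1 for degrees 0…6.
(q³ + q⁵ + q⁶) has coefficients 0,0,0,1,0,1,1,0,0,0,0,0,0,0,0 for degrees 0…14.
Finally multiplying by (1 + q⁴ + q⁸ + q¹² + q¹⁶), the product of all factors after the first has coefficients 0,0,0,1,0,1,1,1,0,1,1,1,0,1,1 for degrees 0…14.
[q¹⁴] = 1·1 + 1·1 + 1·1 + 1·0 = 3.

3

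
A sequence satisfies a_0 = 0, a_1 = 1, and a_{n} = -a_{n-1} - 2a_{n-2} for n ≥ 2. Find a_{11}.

23

The ordinary generating function has denominator 1 + t + 2t^2.
Iterating the recurrence: a_0,…,a_{11} = 0, 1, -1, -1, 3, -1, -5, 7, 3, -17, 11, 23.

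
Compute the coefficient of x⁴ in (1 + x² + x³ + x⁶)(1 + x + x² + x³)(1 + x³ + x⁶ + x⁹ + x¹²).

3

(1 + x² + x³ + x⁶) has coefficients 1,0,1,1,0 for degrees 0…4.
(1 + x + x² + x³) has coefficients 1,1,1,1,0 for degrees 0…4.
Finally multiplying by (1 + x³ + x⁶ + x⁹ + x¹²), the product of all factors after the first has coefficients 1,1,1,2,1 for degrees 0…4.
[x⁴] = 1·1 + 1·1 + 1·1 = 3.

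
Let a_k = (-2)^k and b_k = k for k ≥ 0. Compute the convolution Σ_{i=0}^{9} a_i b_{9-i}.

117

Write out a_i and b_{9-i} for i = 0,…,9 and sum the products.
Σ = 1·9 − 2·8 + 4·7 − 8·6 + 16·5 − 32·4 + 64·3 − 128·2 + 256·1 − 512·0 = 117.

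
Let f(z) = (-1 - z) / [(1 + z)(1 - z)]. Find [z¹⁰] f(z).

Partial fractions give a closed form: a_n = (-1)·1^n.
At n = 10: a_10 = -1.

-1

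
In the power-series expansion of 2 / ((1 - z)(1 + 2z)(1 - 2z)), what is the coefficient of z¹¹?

2730

Partial fractions give a closed form: a_n = (-2/3)·1^n + (2/3)·(-2)^n + (2)·2^n.
At n = 11: a_11 = 2730.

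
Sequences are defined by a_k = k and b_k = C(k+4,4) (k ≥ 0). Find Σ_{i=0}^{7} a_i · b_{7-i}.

924

Write out a_i and b_{7-i} for i = 0,…,7 and sum the products.
Σ = 0·330 + 1·210 + 2·126 + 3·70 + 4·35 + 5·15 + 6·5 + 7·1 = 924.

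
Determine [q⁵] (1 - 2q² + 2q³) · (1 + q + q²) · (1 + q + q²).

(1 - 2q² + 2q³) has coefficients 1,0,-2,2 for degrees 0…3.
(1 + q + q²) has coefficients 1,1,1,0,0,0 for degrees 0…5.
Finally multiplying by (1 + q + q²), the product of all factors after the first has coefficients 1,2,3,2,1,0 for degrees 0…5.
[q⁵] = 1·0 − 2·2 + 2·3 = 2.

2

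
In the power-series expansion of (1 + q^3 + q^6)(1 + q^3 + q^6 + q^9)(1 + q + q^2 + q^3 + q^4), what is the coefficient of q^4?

(1 + q^3 + q^6) has coefficients 1,0,0,1,0 for degrees 0…4.
(1 + q^3 + q^6 + q^9) has coefficients 1,0,0,1,0 for degrees 0…4.
Finally multiplying by (1 + q + q^2 + q^3 + q^4), the product of all factors after the first has coefficients 1,1,1,2,2 for degrees 0…4.
[q^4] = 1·2 + 1·1 = 3.

3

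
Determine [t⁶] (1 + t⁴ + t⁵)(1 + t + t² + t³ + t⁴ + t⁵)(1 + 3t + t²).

13

(1 + t⁴ + t⁵) has coefficients 1,0,0,0,1,1 for degrees 0…5.
(1 + t + t² + t³ + t⁴ + t⁵) has coefficients 1,1,1,1,1,1,0 for degrees 0…6.
Finally multiplying by (1 + 3t + t²), the product of all factors after the first has coefficients 1,4,5,5,5,5,4 for degrees 0…6.
[t⁶] = 1·4 + 1·5 + 1·4 = 13.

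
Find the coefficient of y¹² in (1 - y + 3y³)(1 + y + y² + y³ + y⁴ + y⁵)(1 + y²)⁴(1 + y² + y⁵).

98

(1 - y + 3y³) has coefficients 1,-1,0,3 for degrees 0…3.
(1 + y + y² + y³ + y⁴ + y⁵) has coefficients 1,1,1,1,1,1,0,0,0,0,0,0,0 for degrees 0…12.
Multiplying by (1 + y²)⁴ gives running coefficients 1,1,5,5,11,11,14,14,11,11,5,5,1 for degrees 0…12.
Finally multiplying by (1 + y² + y⁵), the product of all factors after the first has coefficients 1,1,6,6,16,17,26,30,30,36,27,30,20 for degrees 0…12.
[y¹²] = 1·20 − 1·30 + 3·36 = 98.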